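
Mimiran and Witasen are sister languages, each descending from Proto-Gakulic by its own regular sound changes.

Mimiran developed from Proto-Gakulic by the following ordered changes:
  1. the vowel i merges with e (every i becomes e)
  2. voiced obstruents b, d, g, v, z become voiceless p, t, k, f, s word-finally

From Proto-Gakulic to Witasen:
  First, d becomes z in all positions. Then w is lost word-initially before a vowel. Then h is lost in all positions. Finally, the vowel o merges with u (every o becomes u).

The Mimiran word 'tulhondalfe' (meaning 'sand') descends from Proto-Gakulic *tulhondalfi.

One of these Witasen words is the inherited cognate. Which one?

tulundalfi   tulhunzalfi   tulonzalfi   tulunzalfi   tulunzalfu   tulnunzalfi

Witasen: *tulhondalfi
  tulhondalfi → tulhonzalfi   [unconditioned shift]
  tulhonzalfi (rule 2 does not apply)
  tulhonzalfi → tulonzalfi   [h-loss]
  tulonzalfi → tulunzalfi   [vowel merger]
  giving Witasen tulunzalfi.
Among the options, 'tulunzalfi' alone shows every Witasen change applied in order.

tulunzalfi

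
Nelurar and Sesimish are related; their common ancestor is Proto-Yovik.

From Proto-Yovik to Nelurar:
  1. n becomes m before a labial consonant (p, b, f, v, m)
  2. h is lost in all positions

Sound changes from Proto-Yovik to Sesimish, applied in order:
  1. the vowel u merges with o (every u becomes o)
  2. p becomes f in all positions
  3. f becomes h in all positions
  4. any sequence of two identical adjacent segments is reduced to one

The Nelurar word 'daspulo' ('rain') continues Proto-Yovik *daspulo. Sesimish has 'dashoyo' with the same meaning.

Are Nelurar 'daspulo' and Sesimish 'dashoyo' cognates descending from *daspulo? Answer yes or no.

Derive the expected Sesimish reflex of *daspulo:
Sesimish: *daspulo > daspolo > dasfolo > dasholo  (by vowel merger, unconditioned shift, unconditioned shift)
The regular Sesimish reflex would be 'dasholo', but the attested form is 'dashoyo'. The correspondence is irregular, so they are not cognates (the Sesimish form has a different source).

no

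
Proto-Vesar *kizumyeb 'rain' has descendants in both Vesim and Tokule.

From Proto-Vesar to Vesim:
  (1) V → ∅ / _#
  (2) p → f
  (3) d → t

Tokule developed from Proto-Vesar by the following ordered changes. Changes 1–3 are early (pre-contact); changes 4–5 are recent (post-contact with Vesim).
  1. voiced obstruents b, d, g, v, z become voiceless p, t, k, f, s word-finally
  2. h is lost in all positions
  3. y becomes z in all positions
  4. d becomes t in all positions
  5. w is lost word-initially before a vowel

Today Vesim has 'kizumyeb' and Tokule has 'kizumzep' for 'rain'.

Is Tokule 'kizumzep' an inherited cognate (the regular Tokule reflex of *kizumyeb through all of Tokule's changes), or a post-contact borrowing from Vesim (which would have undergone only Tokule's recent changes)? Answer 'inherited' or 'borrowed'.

inherited

If inherited, *kizumyeb would pass through all of Tokule's changes:
Tokule: *kizumyeb > kizumyep > kizumzep  (by final devoicing, unconditioned shift)
If borrowed from Vesim 'kizumyeb' after the early changes, it would undergo only the recent ones:
  rule 4 (unconditioned shift): no change (kizumyeb)
  rule 5 (glide loss): no change (kizumyeb)
  ⇒ as a loan: kizumyeb
Tokule 'kizumzep' matches the inherited outcome exactly, so it is an inherited cognate, not a loan.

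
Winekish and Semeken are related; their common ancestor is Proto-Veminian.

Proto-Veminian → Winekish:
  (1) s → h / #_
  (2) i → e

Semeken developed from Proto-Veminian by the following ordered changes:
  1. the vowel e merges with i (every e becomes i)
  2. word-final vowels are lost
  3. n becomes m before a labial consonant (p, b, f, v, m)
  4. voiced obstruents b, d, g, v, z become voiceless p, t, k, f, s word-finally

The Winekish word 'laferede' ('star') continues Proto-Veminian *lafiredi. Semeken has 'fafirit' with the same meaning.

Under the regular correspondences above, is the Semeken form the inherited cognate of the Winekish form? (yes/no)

no

Derive the expected Semeken reflex of *lafiredi:
Semeken: *lafiredi
  lafiredi → lafiridi   [vowel merger]
  lafiridi → lafirid   [apocope]
  lafirid (rule 3 does not apply)
  lafirid → lafirit   [final devoicing]
  giving Semeken lafirit.
The regular Semeken reflex would be 'lafirit', but the attested form is 'fafirit'. The correspondence is irregular, so they are not cognates (the Semeken form has a different source).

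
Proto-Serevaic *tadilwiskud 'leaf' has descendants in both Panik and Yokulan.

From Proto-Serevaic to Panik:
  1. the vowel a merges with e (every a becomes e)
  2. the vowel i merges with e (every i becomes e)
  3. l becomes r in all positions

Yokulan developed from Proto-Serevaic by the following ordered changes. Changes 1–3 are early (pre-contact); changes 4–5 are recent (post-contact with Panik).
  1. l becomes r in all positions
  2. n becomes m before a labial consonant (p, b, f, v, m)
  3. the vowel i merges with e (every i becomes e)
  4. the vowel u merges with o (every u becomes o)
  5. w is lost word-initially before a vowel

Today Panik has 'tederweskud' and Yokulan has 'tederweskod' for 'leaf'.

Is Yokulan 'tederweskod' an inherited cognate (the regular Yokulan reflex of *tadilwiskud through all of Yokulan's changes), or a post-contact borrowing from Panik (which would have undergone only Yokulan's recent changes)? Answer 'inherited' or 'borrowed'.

If inherited, *tadilwiskud would pass through all of Yokulan's changes:
Yokulan: *tadilwiskud > tadirwiskud > taderweskud > taderweskod  (by unconditioned shift, vowel merger, vowel merger)
If borrowed from Panik 'tederweskud' after the early changes, it would undergo only the recent ones:
  rule 4 (vowel merger): tederweskud → tederweskod
  rule 5 (glide loss): no change (tederweskod)
  ⇒ as a loan: tederweskod
Yokulan 'tederweskod' matches the loan outcome 'tederweskod', not the inherited 'taderweskod' — it skipped the early Yokulan changes, so it was borrowed from Panik.

borrowed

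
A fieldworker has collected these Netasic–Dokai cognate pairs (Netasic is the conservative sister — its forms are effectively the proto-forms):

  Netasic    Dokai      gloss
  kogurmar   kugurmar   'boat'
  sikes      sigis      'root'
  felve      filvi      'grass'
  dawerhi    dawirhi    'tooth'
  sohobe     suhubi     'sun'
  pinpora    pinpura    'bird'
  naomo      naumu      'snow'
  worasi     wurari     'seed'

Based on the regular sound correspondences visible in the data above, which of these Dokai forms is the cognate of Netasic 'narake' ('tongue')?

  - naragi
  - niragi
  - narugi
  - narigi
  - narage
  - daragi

sikes ~ sigis — Netasic k corresponds to Dokai g between vowels (before a front vowel).
felve ~ filvi, sohobe ~ suhubi — Netasic e corresponds to Dokai i word-finally.
Applying these to Netasic 'narake':
  narake → narage   (k→g between vowels (before a front vowel))
  narage → naragi   (e→i word-finally)
So the Dokai cognate is 'naragi'.

naragi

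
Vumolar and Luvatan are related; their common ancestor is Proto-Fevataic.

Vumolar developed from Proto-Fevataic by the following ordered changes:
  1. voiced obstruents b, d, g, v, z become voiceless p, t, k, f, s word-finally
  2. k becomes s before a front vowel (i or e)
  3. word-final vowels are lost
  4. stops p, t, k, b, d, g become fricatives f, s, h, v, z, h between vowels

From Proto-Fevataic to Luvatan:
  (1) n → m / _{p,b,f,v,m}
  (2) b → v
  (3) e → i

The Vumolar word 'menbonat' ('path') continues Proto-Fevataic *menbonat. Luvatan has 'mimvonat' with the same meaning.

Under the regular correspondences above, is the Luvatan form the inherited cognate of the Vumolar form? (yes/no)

yes

Derive the expected Luvatan reflex of *menbonat:
Luvatan: start from *menbonat.
  rule 1 (nasal place assimilation): menbonat → membonat
  rule 2 (unconditioned shift): membonat → memvonat
  rule 3 (vowel merger): memvonat → mimvonat
  ⇒ Luvatan mimvonat
Luvatan 'mimvonat' matches the regular reflex exactly, so the pair is cognate.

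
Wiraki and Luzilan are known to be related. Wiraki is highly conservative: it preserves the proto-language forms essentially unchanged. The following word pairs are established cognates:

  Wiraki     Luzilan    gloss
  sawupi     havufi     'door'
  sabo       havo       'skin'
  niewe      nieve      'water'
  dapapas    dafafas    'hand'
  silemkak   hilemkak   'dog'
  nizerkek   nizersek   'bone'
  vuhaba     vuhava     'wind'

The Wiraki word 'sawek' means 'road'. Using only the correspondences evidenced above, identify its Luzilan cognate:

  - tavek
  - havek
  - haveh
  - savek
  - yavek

sawupi ~ havufi, sabo ~ havo — Wiraki s corresponds to Luzilan h word-initially before a back vowel.
niewe ~ nieve — Wiraki w corresponds to Luzilan v between vowels (before a front vowel).
Applying these to Wiraki 'sawek':
  sawek → hawek   (s→h word-initially before a back vowel)
  hawek → havek   (w→v between vowels (before a front vowel))
So the Luzilan cognate is 'havek'.

havek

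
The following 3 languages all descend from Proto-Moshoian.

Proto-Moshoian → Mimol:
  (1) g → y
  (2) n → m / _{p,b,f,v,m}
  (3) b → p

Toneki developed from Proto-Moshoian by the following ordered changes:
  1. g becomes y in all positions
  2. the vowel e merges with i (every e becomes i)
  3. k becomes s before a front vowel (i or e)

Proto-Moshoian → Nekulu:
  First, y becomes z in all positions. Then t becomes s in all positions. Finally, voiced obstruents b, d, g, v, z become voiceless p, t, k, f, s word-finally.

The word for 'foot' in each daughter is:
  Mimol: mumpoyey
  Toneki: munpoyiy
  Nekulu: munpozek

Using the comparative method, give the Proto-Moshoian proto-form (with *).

*munpoyeg

Position 8: Mimol has y, Toneki has y, Nekulu has k. Taking the neighbouring segments as reconstructed: Mimol y could go back to *g or *y; Toneki y could go back to *g or *y; Nekulu k could go back to *k or *g — the one source consistent with every daughter is *g.
Position 6: Mimol has y, Toneki has y, Nekulu has z. Taking the neighbouring segments as reconstructed: Mimol y could go back to *g or *y; Toneki y could go back to *g or *y; Nekulu z could go back to *z or *y — the one source consistent with every daughter is *y.
Position 7: Mimol has e, Toneki has i, Nekulu has e. Mimol preserves e here (none of its changes turn any other segment into e), so the proto-segment is *e.
This points to *munpoyeg. Verify forward in each daughter:
Mimol: *munpoyeg
  munpoyeg → munpoyey   [unconditioned shift]
  munpoyey → mumpoyey   [nasal place assimilation]
  mumpoyey (rule 3 does not apply)
  giving Mimol mumpoyey.
Toneki: start from *munpoyeg.
  rule 1 (unconditioned shift): munpoyeg → munpoyey
  rule 2 (vowel merger): munpoyey → munpoyiy
  rule 3: no change — munpoyiy
  ⇒ Toneki munpoyiy
Nekulu: *munpoyeg > munpozeg > munpozek  (by unconditioned shift, final devoicing)
Only *munpoyeg yields all of Mimol mumpoyey, Toneki munpoyiy, Nekulu munpozek.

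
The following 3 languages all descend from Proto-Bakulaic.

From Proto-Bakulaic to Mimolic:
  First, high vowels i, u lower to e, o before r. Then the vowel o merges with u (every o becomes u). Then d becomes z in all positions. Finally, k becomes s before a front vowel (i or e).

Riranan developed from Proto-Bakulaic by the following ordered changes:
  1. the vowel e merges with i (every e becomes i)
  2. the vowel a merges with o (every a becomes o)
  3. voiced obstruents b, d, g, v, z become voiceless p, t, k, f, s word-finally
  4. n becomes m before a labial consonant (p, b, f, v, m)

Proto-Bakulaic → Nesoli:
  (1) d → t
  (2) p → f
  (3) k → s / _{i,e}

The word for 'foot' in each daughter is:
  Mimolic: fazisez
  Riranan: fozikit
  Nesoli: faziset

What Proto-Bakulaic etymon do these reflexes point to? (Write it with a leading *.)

Position 6: Mimolic has e, Riranan has i, Nesoli has e. Nesoli preserves e here (none of its changes turn any other segment into e), so the proto-segment is *e.
Position 7: Mimolic has z, Riranan has t, Nesoli has t. Taking the neighbouring segments as reconstructed: Mimolic z could go back to *d or *z; Riranan t could go back to *t or *d; Nesoli t could go back to *t or *d — the one source consistent with every daughter is *d.
Position 2: Mimolic has a, Riranan has o, Nesoli has a. Mimolic preserves a here (none of its changes turn any other segment into a), so the proto-segment is *a.
Verify the candidate proto-form against each daughter:
Mimolic: *faziked
  faziked (rule 1 does not apply)
  faziked (rule 2 does not apply)
  faziked → fazikez   [unconditioned shift]
  fazikez → fazisez   [palatalisation]
  giving Mimolic fazisez.
Riranan: *faziked
  faziked → fazikid   [vowel merger]
  fazikid → fozikid   [vowel merger]
  fozikid → fozikit   [final devoicing]
  fozikit (rule 4 does not apply)
  giving Riranan fozikit.
Nesoli: *faziked > faziket > faziset  (by unconditioned shift, palatalisation)
Only *faziked yields all of Mimolic fazisez, Riranan fozikit, Nesoli faziset.

*faziked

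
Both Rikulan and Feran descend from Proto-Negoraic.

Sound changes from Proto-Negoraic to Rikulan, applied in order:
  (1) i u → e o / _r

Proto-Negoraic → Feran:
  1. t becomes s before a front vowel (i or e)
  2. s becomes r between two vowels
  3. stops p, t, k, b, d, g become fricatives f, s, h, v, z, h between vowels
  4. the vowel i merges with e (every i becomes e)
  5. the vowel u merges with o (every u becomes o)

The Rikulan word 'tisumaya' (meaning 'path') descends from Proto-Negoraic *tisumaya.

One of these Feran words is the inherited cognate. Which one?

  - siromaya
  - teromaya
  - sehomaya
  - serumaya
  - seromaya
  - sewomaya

seromaya

Feran: start from *tisumaya.
  rule 1 (palatalisation): tisumaya → sisumaya
  rule 2 (rhotacism): sisumaya → sirumaya
  rule 3: no change — sirumaya
  rule 4 (vowel merger): sirumaya → serumaya
  rule 5 (vowel merger): serumaya → seromaya
  ⇒ Feran seromaya
The other candidates each miss or misapply at least one Feran change.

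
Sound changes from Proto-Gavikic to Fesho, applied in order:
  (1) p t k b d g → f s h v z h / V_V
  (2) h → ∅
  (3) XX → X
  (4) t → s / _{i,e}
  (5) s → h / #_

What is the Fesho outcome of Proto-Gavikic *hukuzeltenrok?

Fesho: *hukuzeltenrok > huhuzeltenrok > uuzeltenrok > uzeltenrok > uzelsenrok  (by intervocalic lenition, h-loss, degemination, palatalisation)

uzelsenrok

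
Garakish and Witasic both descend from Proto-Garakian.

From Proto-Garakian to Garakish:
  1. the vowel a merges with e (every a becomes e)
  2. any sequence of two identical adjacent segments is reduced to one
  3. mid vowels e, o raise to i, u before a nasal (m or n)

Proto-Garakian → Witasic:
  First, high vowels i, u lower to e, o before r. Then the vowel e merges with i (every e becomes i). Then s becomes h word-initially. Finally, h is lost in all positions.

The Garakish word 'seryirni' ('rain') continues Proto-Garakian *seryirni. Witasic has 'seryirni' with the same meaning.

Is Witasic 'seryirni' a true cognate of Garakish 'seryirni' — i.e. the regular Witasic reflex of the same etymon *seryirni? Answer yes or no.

Derive the expected Witasic reflex of *seryirni:
Witasic: start from *seryirni.
  rule 1 (pre-rhotic lowering): seryirni → seryerni
  rule 2 (vowel merger): seryerni → siryirni
  rule 3 (debuccalisation): siryirni → hiryirni
  rule 4 (h-loss): hiryirni → iryirni
  ⇒ Witasic iryirni
The regular Witasic reflex would be 'iryirni', but the attested form is 'seryirni'. The correspondence is irregular, so they are not cognates (the Witasic form has a different source).

no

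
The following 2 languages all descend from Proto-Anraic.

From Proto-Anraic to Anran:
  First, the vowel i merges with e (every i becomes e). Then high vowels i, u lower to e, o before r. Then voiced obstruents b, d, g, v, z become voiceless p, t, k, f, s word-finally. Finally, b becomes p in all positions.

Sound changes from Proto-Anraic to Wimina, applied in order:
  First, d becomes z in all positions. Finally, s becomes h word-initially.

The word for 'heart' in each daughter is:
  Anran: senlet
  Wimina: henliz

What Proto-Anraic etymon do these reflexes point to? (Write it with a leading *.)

*senlid

Position 6: Anran has t, Wimina has z. Taking the neighbouring segments as reconstructed: Anran t could go back to *t or *d; Wimina z could go back to *d or *z — the one source consistent with every daughter is *d.
Position 1: Anran has s, Wimina has h. Taking the neighbouring segments as reconstructed: Anran s can only go back to *s; Wimina h could go back to *s or *h — the one source consistent with every daughter is *s.
Continuing position by position gives *senlid; check it forward:
Anran: start from *senlid.
  rule 1 (vowel merger): senlid → senled
  rule 2: no change — senled
  rule 3 (final devoicing): senled → senlet
  rule 4: no change — senlet
  ⇒ Anran senlet
Wimina: *senlid > senliz > henliz  (by unconditioned shift, debuccalisation)
*senlid is the unique common source.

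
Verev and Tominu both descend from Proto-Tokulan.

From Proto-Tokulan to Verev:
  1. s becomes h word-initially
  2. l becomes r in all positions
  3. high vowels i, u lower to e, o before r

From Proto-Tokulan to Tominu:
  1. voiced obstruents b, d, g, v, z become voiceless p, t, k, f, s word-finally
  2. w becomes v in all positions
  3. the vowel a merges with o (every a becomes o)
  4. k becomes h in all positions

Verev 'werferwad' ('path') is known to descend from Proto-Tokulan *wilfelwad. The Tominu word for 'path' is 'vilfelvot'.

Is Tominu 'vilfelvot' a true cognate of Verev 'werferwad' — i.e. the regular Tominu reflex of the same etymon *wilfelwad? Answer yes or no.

yes

Derive the expected Tominu reflex of *wilfelwad:
Tominu: *wilfelwad
  wilfelwad → wilfelwat   [final devoicing]
  wilfelwat → vilfelvat   [unconditioned shift]
  vilfelvat → vilfelvot   [vowel merger]
  vilfelvot (rule 4 does not apply)
  giving Tominu vilfelvot.
Tominu 'vilfelvot' matches the regular reflex exactly, so the pair is cognate.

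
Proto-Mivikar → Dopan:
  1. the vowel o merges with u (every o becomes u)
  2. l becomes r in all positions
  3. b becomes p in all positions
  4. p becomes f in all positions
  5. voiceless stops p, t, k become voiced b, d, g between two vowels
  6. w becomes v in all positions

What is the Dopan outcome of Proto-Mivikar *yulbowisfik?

Dopan: start from *yulbowisfik.
  rule 1 (vowel merger): yulbowisfik → yulbuwisfik
  rule 2 (unconditioned shift): yulbuwisfik → yurbuwisfik
  rule 3 (unconditioned shift): yurbuwisfik → yurpuwisfik
  rule 4 (unconditioned shift): yurpuwisfik → yurfuwisfik
  rule 5: no change — yurfuwisfik
  rule 6 (unconditioned shift): yurfuwisfik → yurfuvisfik
  ⇒ Dopan yurfuvisfik

yurfuvisfik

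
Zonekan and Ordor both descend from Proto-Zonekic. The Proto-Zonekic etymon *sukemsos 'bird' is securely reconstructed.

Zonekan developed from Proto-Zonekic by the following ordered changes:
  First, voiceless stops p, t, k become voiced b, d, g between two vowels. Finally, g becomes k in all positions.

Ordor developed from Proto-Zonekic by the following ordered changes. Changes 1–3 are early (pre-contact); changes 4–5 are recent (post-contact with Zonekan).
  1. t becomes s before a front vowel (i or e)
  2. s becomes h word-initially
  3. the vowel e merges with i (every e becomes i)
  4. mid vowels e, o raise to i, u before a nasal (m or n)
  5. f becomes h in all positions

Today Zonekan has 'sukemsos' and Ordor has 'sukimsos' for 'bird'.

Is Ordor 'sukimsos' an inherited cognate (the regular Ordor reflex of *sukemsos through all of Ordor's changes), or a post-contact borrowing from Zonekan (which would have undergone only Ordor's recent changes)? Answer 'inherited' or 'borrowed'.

If inherited, *sukemsos would pass through all of Ordor's changes:
Ordor: start from *sukemsos.
  rule 1: no change — sukemsos
  rule 2 (debuccalisation): sukemsos → hukemsos
  rule 3 (vowel merger): hukemsos → hukimsos
  rule 4: no change — hukimsos
  rule 5: no change — hukimsos
  ⇒ Ordor hukimsos
If borrowed from Zonekan 'sukemsos' after the early changes, it would undergo only the recent ones:
  rule 4 (pre-nasal raising): sukemsos → sukimsos
  rule 5 (unconditioned shift): no change (sukimsos)
  ⇒ as a loan: sukimsos
Ordor 'sukimsos' matches the loan outcome 'sukimsos', not the inherited 'hukimsos' — it skipped the early Ordor changes, so it was borrowed from Zonekan.

borrowed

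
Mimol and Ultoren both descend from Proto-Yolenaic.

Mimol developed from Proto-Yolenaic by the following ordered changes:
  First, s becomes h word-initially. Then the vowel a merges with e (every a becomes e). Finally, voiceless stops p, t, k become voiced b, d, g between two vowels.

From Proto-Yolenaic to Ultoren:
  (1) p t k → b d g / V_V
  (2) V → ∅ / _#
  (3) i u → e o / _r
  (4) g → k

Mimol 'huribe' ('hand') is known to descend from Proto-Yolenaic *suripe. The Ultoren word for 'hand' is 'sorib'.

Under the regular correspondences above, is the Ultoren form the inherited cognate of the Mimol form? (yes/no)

yes

Derive the expected Ultoren reflex of *suripe:
Ultoren: *suripe > suribe > surib > sorib  (by intervocalic voicing, apocope, pre-rhotic lowering)
Ultoren 'sorib' matches the regular reflex exactly, so the pair is cognate.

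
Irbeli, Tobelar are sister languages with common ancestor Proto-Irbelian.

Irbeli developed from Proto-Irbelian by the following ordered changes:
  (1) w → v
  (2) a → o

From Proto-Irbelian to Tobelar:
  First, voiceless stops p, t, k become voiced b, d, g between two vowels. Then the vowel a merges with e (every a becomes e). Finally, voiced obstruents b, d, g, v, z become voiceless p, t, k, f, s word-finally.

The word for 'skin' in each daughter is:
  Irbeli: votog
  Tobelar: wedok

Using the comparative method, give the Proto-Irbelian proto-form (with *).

Position 1: Irbeli has v, Tobelar has w. Tobelar preserves w here (none of its changes turn any other segment into w), so the proto-segment is *w.
Position 3: Irbeli has t, Tobelar has d. Irbeli preserves t here (none of its changes turn any other segment into t), so the proto-segment is *t.
This points to *watog. Verify forward in each daughter:
Irbeli: *watog
  watog → vatog   [unconditioned shift]
  vatog → votog   [vowel merger]
  giving Irbeli votog.
Tobelar: start from *watog.
  rule 1 (intervocalic voicing): watog → wadog
  rule 2 (vowel merger): wadog → wedog
  rule 3 (final devoicing): wedog → wedok
  ⇒ Tobelar wedok
Only *watog yields all of Irbeli votog, Tobelar wedok.

*watog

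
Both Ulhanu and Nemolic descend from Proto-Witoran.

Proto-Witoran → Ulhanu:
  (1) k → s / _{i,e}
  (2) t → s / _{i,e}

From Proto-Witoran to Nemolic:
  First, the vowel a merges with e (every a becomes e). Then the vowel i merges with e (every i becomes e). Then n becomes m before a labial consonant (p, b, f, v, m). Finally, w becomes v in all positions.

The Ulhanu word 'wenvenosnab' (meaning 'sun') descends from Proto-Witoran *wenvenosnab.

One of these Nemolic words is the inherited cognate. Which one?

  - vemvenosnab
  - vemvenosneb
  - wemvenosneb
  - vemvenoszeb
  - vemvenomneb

Nemolic: start from *wenvenosnab.
  rule 1 (vowel merger): wenvenosnab → wenvenosneb
  rule 2: no change — wenvenosneb
  rule 3 (nasal place assimilation): wenvenosneb → wemvenosneb
  rule 4 (unconditioned shift): wemvenosneb → vemvenosneb
  ⇒ Nemolic vemvenosneb
The other candidates each miss or misapply at least one Nemolic change.

vemvenosneb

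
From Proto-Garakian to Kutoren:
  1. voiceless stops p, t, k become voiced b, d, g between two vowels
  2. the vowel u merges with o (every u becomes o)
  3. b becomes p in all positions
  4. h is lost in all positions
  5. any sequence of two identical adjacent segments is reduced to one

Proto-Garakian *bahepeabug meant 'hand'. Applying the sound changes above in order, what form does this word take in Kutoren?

Kutoren: *bahepeabug > bahebeabug > bahebeabog > pahepeapog > paepeapog  (by intervocalic voicing, vowel merger, unconditioned shift, h-loss)

paepeapog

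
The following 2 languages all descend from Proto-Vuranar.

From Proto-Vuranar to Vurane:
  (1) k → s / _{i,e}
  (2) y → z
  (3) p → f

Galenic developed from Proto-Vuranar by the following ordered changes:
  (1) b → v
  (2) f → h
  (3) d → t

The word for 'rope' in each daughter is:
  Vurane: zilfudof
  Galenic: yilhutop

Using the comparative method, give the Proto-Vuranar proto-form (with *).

*yilfudop

Position 8: Vurane has f, Galenic has p. Galenic preserves p here (none of its changes turn any other segment into p), so the proto-segment is *p.
Position 4: Vurane has f, Galenic has h. Taking the neighbouring segments as reconstructed: Vurane f could go back to *p or *f; Galenic h could go back to *f or *h — the one source consistent with every daughter is *f.
This points to *yilfudop. Verify forward in each daughter:
Vurane: start from *yilfudop.
  rule 1: no change — yilfudop
  rule 2 (unconditioned shift): yilfudop → zilfudop
  rule 3 (unconditioned shift): zilfudop → zilfudof
  ⇒ Vurane zilfudof
Galenic: start from *yilfudop.
  rule 1: no change — yilfudop
  rule 2 (unconditioned shift): yilfudop → yilhudop
  rule 3 (unconditioned shift): yilhudop → yilhutop
  ⇒ Galenic yilhutop
*yilfudop is the unique common source.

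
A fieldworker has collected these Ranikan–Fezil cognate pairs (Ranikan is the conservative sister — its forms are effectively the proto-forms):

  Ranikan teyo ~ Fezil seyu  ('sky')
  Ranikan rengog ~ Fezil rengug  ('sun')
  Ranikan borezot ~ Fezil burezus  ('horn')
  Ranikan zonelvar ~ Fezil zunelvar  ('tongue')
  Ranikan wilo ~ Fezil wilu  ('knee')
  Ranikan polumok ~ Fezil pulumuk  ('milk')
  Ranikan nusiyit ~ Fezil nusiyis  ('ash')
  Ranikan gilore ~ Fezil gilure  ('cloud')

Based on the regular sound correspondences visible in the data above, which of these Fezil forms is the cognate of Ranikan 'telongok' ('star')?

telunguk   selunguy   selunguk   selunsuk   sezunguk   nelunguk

teyo ~ seyu — Ranikan t corresponds to Fezil s word-initially before a front vowel.
zonelvar ~ zunelvar — Ranikan o corresponds to Fezil u after a consonant, before a nasal.
rengog ~ rengug, borezot ~ burezus — Ranikan o corresponds to Fezil u after a consonant, before a consonant other than r, m, n, p, b, f, v.
Applying these to Ranikan 'telongok':
  telongok → selongok   (t→s word-initially before a front vowel)
  selongok → selungok   (o→u after a consonant, before a nasal)
  selungok → selunguk   (o→u after a consonant, before a consonant other than r, m, n, p, b, f, v)
So the Fezil cognate is 'selunguk'.

selunguk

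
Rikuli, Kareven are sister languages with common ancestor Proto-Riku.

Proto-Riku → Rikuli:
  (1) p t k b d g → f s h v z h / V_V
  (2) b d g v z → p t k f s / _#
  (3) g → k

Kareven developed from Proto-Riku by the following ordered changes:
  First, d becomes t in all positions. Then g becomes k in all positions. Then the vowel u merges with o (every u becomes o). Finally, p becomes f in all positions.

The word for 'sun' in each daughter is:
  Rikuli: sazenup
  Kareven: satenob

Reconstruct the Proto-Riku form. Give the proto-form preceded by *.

*sadenub

Position 6: Rikuli has u, Kareven has o. Rikuli preserves u here (none of its changes turn any other segment into u), so the proto-segment is *u.
Position 3: Rikuli has z, Kareven has t. Taking the neighbouring segments as reconstructed: Rikuli z could go back to *d or *z; Kareven t could go back to *t or *d — the one source consistent with every daughter is *d.
This points to *sadenub. Verify forward in each daughter:
Rikuli: *sadenub
  sadenub → sazenub   [intervocalic lenition]
  sazenub → sazenup   [final devoicing]
  sazenup (rule 3 does not apply)
  giving Rikuli sazenup.
Kareven: start from *sadenub.
  rule 1 (unconditioned shift): sadenub → satenub
  rule 2: no change — satenub
  rule 3 (vowel merger): satenub → satenob
  rule 4: no change — satenob
  ⇒ Kareven satenob
No other proto-form is consistent with every reflex, so the reconstruction is *sadenub.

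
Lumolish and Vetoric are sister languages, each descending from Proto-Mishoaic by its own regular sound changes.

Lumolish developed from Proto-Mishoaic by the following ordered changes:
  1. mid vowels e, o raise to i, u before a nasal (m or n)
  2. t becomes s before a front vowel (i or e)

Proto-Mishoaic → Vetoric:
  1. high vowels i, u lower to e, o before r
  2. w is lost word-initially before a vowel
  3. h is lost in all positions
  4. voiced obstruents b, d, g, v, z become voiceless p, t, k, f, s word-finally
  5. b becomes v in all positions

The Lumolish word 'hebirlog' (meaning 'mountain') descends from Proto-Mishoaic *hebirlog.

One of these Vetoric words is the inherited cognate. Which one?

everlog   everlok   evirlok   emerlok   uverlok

everlok

Vetoric: *hebirlog > heberlog > eberlog > eberlok > everlok  (by pre-rhotic lowering, h-loss, final devoicing, unconditioned shift)
The other candidates each miss or misapply at least one Vetoric change.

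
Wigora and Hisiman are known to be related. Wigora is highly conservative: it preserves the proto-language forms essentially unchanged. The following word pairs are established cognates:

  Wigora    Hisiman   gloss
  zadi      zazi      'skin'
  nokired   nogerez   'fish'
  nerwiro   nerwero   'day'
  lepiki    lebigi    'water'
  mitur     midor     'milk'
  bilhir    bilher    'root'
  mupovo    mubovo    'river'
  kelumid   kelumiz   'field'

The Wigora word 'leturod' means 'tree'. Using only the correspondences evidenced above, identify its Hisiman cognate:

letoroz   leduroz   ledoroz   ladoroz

ledoroz

mitur ~ midor — Wigora t corresponds to Hisiman d between vowels (before a back vowel).
mitur ~ midor — Wigora u corresponds to Hisiman o after a consonant, before r.
nokired ~ nogerez, kelumid ~ kelumiz — Wigora d corresponds to Hisiman z word-finally.
Applying these to Wigora 'leturod':
  leturod → ledurod   (t→d between vowels (before a back vowel))
  ledurod → ledorod   (u→o after a consonant, before r)
  ledorod → ledoroz   (d→z word-finally)
So the Hisiman cognate is 'ledoroz'.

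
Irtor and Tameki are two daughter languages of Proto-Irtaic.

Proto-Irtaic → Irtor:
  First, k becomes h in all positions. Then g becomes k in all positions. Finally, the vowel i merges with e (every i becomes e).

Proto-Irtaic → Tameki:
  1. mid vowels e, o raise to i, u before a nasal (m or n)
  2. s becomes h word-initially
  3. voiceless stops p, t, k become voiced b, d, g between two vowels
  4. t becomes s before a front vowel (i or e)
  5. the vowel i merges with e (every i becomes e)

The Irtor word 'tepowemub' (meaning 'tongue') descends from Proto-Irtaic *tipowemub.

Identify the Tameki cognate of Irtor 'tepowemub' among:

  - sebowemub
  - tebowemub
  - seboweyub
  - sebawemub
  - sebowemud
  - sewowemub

sebowemub

Tameki: *tipowemub
  tipowemub → tipowimub   [pre-nasal raising]
  tipowimub (rule 2 does not apply)
  tipowimub → tibowimub   [intervocalic voicing]
  tibowimub → sibowimub   [palatalisation]
  sibowimub → sebowemub   [vowel merger]
  giving Tameki sebowemub.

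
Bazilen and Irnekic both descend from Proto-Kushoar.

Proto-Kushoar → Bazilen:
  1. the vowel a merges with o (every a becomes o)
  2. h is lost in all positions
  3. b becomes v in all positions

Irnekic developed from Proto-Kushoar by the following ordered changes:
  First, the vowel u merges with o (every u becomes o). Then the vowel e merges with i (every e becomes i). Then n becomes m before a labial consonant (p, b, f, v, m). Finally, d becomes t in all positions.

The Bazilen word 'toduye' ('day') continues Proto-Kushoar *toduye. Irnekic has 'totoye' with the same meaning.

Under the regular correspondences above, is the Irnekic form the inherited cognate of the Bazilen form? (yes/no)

no

Derive the expected Irnekic reflex of *toduye:
Irnekic: start from *toduye.
  rule 1 (vowel merger): toduye → todoye
  rule 2 (vowel merger): todoye → todoyi
  rule 3: no change — todoyi
  rule 4 (unconditioned shift): todoyi → totoyi
  ⇒ Irnekic totoyi
The regular Irnekic reflex would be 'totoyi', but the attested form is 'totoye'. The correspondence is irregular, so they are not cognates (the Irnekic form has a different source).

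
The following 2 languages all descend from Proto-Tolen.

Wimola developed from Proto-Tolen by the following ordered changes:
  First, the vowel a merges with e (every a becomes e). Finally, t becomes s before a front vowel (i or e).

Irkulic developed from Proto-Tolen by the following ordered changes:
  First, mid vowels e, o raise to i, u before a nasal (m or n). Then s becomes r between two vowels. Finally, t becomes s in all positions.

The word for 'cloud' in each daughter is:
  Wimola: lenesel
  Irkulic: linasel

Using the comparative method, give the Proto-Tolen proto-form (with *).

*lenatel

Position 4: Wimola has e, Irkulic has a. Irkulic preserves a here (none of its changes turn any other segment into a), so the proto-segment is *a.
Position 2: Wimola has e, Irkulic has i. Taking the neighbouring segments as reconstructed: Wimola e could go back to *a or *e; Irkulic i could go back to *e or *i — the one source consistent with every daughter is *e.
Position 5: Wimola has s, Irkulic has s. Taking the neighbouring segments as reconstructed: Wimola s could go back to *t or *s; Irkulic s can only go back to *t — the one source consistent with every daughter is *t.
Continuing position by position gives *lenatel; check it forward:
Wimola: *lenatel
  lenatel → lenetel   [vowel merger]
  lenetel → lenesel   [palatalisation]
  giving Wimola lenesel.
Irkulic: *lenatel
  lenatel → linatel   [pre-nasal raising]
  linatel (rule 2 does not apply)
  linatel → linasel   [unconditioned shift]
  giving Irkulic linasel.
Only *lenatel yields all of Wimola lenesel, Irkulic linasel.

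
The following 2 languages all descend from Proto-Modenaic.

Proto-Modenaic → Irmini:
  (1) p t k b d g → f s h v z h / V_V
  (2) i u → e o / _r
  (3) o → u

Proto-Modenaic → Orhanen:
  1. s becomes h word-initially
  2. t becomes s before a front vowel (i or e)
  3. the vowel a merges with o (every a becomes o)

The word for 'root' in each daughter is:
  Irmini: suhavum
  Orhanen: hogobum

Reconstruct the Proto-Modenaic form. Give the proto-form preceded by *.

*sogabum

Position 1: Irmini has s, Orhanen has h. Taking the neighbouring segments as reconstructed: Irmini s can only go back to *s; Orhanen h could go back to *s or *h — the one source consistent with every daughter is *s.
Position 2: Irmini has u, Orhanen has o. Taking the neighbouring segments as reconstructed: Irmini u could go back to *o or *u; Orhanen o could go back to *a or *o — the one source consistent with every daughter is *o.
Position 3: Irmini has h, Orhanen has g. Orhanen preserves g here (none of its changes turn any other segment into g), so the proto-segment is *g.
Verify the candidate proto-form against each daughter:
Irmini: *sogabum
  sogabum → sohavum   [intervocalic lenition]
  sohavum (rule 2 does not apply)
  sohavum → suhavum   [vowel merger]
  giving Irmini suhavum.
Orhanen: *sogabum
  sogabum → hogabum   [debuccalisation]
  hogabum (rule 2 does not apply)
  hogabum → hogobum   [vowel merger]
  giving Orhanen hogobum.
No other proto-form is consistent with every reflex, so the reconstruction is *sogabum.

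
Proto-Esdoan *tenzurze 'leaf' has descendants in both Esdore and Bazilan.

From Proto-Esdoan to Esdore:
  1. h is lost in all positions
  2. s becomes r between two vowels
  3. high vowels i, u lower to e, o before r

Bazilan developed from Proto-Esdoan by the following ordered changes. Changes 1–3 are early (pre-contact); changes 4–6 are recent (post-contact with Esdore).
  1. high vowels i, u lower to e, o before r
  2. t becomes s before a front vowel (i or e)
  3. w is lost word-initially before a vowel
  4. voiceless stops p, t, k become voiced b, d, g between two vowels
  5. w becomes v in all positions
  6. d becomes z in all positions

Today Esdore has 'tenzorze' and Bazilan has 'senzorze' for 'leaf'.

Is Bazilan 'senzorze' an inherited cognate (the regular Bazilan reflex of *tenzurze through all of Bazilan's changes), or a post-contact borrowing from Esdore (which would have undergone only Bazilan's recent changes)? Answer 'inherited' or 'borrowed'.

If inherited, *tenzurze would pass through all of Bazilan's changes:
Bazilan: *tenzurze > tenzorze > senzorze  (by pre-rhotic lowering, palatalisation)
If borrowed from Esdore 'tenzorze' after the early changes, it would undergo only the recent ones:
  rule 4 (intervocalic voicing): no change (tenzorze)
  rule 5 (unconditioned shift): no change (tenzorze)
  rule 6 (unconditioned shift): no change (tenzorze)
  ⇒ as a loan: tenzorze
Bazilan 'senzorze' matches the inherited outcome exactly, so it is an inherited cognate, not a loan.

inherited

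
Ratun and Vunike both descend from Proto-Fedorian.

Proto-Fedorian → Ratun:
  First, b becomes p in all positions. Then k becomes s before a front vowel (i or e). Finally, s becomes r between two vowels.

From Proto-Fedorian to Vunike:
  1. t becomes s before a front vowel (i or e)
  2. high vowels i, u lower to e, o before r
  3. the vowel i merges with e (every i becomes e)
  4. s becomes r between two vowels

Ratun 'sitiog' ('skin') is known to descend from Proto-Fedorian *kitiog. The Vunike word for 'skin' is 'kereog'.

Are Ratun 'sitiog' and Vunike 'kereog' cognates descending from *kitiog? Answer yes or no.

Derive the expected Vunike reflex of *kitiog:
Vunike: *kitiog
  kitiog → kisiog   [palatalisation]
  kisiog (rule 2 does not apply)
  kisiog → keseog   [vowel merger]
  keseog → kereog   [rhotacism]
  giving Vunike kereog.
Vunike 'kereog' matches the regular reflex exactly, so the pair is cognate.

yes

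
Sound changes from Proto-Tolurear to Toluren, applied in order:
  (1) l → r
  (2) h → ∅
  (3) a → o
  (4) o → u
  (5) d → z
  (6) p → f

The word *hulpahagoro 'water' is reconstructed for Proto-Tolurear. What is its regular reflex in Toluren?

urfuuguru

Toluren: *hulpahagoro > hurpahagoro > urpaagoro > urpoogoro > urpuuguru > urfuuguru  (by unconditioned shift, h-loss, vowel merger, vowel merger, unconditioned shift)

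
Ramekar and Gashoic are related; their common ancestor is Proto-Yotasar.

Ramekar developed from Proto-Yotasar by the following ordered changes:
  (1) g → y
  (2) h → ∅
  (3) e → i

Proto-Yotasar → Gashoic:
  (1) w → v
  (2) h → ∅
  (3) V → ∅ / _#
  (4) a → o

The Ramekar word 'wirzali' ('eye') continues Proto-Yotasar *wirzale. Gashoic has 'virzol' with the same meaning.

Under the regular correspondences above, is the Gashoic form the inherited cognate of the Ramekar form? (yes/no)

yes

Derive the expected Gashoic reflex of *wirzale:
Gashoic: *wirzale > virzale > virzal > virzol  (by unconditioned shift, apocope, vowel merger)
Gashoic 'virzol' matches the regular reflex exactly, so the pair is cognate.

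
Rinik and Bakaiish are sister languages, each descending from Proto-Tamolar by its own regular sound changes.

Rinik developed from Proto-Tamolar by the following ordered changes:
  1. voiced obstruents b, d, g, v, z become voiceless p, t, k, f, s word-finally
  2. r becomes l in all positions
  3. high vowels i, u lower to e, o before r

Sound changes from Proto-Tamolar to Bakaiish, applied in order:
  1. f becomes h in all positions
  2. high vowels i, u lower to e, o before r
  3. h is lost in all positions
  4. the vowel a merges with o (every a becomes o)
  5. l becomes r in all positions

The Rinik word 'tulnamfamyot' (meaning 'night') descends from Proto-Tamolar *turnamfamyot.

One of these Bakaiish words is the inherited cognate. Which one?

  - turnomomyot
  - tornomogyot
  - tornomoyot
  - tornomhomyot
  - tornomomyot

Bakaiish: *turnamfamyot > turnamhamyot > tornamhamyot > tornamamyot > tornomomyot  (by unconditioned shift, pre-rhotic lowering, h-loss, vowel merger)
The other candidates each miss or misapply at least one Bakaiish change.

tornomomyot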